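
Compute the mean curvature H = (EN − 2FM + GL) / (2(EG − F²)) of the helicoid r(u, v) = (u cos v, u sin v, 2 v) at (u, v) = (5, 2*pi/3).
H = 0

With E = 1, F = 0, G = u^2 + 4, L = 0, M = -2/sqrt(u^2 + 4), N = 0, assemble
  H = (EN − 2FM + GL) / (2(EG − F²)) = 0.
At (u, v) = (5, 2*pi/3): H = 0.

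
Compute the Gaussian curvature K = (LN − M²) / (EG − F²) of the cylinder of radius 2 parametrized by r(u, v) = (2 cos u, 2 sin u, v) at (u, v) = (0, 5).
K = 0

Coefficients of the first fundamental form: E = 4, F = 0, G = 1.
Coefficients of the second fundamental form: L = -2, M = 0, N = 0.
Assemble K = (LN − M²)/(EG − F²) = 0. At (u, v) = (0, 5): K = 0.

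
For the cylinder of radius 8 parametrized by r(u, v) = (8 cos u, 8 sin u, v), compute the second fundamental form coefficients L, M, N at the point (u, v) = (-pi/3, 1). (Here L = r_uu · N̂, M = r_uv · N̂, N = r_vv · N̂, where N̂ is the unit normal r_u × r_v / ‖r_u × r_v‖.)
L = -8;  M = 0;  N = 0

Compute the unit normal N̂(u, v) = (cos(u), sin(u), 0), and the second partials r_uu, r_uv, r_vv. Take dot products:
  L(u, v) = r_uu · N̂ = -8,
  M(u, v) = r_uv · N̂ = 0,
  N(u, v) = r_vv · N̂ = 0.
Evaluating at (u, v) = (-pi/3, 1):
  L = -8, M = 0, N = 0.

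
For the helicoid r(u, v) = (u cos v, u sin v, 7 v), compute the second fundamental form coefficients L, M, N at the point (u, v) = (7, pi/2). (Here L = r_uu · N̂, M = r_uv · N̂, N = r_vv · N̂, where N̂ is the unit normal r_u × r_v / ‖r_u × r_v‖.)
L = 0;  M = -sqrt(2)/2;  N = 0

Compute the unit normal N̂(u, v) = (7*sin(v)/sqrt(u^2 + 49), -7*cos(v)/sqrt(u^2 + 49), u/sqrt(u^2 + 49)), and the second partials r_uu, r_uv, r_vv. Take dot products:
  L(u, v) = r_uu · N̂ = 0,
  M(u, v) = r_uv · N̂ = -7/sqrt(u^2 + 49),
  N(u, v) = r_vv · N̂ = 0.
Evaluating at (u, v) = (7, pi/2):
  L = 0, M = -sqrt(2)/2, N = 0.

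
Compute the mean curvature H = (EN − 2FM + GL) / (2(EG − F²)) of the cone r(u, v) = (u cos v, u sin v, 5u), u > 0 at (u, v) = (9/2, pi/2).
H = 5*sqrt(26)/234

With E = 26, F = 0, G = u^2, L = 0, M = 0, N = 5*sqrt(26)*u^2/(26*Abs(u)), assemble
  H = (EN − 2FM + GL) / (2(EG − F²)) = 5*sqrt(26)/(52*Abs(u)).
At (u, v) = (9/2, pi/2): H = 5*sqrt(26)/234.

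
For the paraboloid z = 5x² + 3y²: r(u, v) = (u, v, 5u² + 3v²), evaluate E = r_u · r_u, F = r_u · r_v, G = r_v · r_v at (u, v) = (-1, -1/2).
E = 101;  F = 30;  G = 10

Partials: r_u = (1, 0, 10*u), r_v = (0, 1, 6*v). As functions of (u, v):
  E = r_u · r_u = 100*u^2 + 1,
  F = r_u · r_v = 60*u*v,
  G = r_v · r_v = 36*v^2 + 1.
Evaluating at (u, v) = (-1, -1/2): E = 101, F = 30, G = 10.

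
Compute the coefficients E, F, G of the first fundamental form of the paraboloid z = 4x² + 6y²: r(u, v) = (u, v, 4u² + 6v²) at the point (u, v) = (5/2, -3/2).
E = 401;  F = -360;  G = 325

Partials: r_u = (1, 0, 8*u), r_v = (0, 1, 12*v). As functions of (u, v):
  E = r_u · r_u = 64*u^2 + 1,
  F = r_u · r_v = 96*u*v,
  G = r_v · r_v = 144*v^2 + 1.
Evaluating at (u, v) = (5/2, -3/2): E = 401, F = -360, G = 325.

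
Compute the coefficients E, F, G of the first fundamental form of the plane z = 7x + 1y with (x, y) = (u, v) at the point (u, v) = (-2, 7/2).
E = 50;  F = 7;  G = 2

Partials: r_u = (1, 0, 7), r_v = (0, 1, 1). As functions of (u, v):
  E = r_u · r_u = 50,
  F = r_u · r_v = 7,
  G = r_v · r_v = 2.
Evaluating at (u, v) = (-2, 7/2): E = 50, F = 7, G = 2.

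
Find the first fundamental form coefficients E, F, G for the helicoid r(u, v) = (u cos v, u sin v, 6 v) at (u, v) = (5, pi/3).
E = 1;  F = 0;  G = 61

Partials: r_u = (cos(v), sin(v), 0), r_v = (-u*sin(v), u*cos(v), 6). As functions of (u, v):
  E = r_u · r_u = 1,
  F = r_u · r_v = 0,
  G = r_v · r_v = u^2 + 36.
Evaluating at (u, v) = (5, pi/3): E = 1, F = 0, G = 61.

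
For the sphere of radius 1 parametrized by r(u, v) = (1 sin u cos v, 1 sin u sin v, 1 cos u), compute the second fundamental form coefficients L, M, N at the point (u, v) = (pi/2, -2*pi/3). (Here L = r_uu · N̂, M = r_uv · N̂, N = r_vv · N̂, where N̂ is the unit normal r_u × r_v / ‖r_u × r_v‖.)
L = -1;  M = 0;  N = -1

Compute the unit normal N̂(u, v) = (sin(u)^2*cos(v)/Abs(sin(u)), sin(u)^2*sin(v)/Abs(sin(u)), sin(2*u)/(2*Abs(sin(u)))), and the second partials r_uu, r_uv, r_vv. Take dot products:
  L(u, v) = r_uu · N̂ = -sin(u)/Abs(sin(u)),
  M(u, v) = r_uv · N̂ = 0,
  N(u, v) = r_vv · N̂ = -sin(u)^3/Abs(sin(u)).
Evaluating at (u, v) = (pi/2, -2*pi/3):
  L = -1, M = 0, N = -1.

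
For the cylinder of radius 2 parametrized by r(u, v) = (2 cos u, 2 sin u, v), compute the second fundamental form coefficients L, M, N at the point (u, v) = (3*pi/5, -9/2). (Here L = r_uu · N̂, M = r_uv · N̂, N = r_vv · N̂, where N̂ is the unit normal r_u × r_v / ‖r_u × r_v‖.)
L = -2;  M = 0;  N = 0

Compute the unit normal N̂(u, v) = (cos(u), sin(u), 0), and the second partials r_uu, r_uv, r_vv. Take dot products:
  L(u, v) = r_uu · N̂ = -2,
  M(u, v) = r_uv · N̂ = 0,
  N(u, v) = r_vv · N̂ = 0.
Evaluating at (u, v) = (3*pi/5, -9/2):
  L = -2, M = 0, N = 0.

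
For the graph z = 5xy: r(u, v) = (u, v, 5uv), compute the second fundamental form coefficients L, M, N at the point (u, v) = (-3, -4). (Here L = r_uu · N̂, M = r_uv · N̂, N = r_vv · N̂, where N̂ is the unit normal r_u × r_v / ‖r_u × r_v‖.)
L = 0;  M = 5*sqrt(626)/626;  N = 0

Compute the unit normal N̂(u, v) = (-5*v/sqrt(25*u^2 + 25*v^2 + 1), -5*u/sqrt(25*u^2 + 25*v^2 + 1), 1/sqrt(25*u^2 + 25*v^2 + 1)), and the second partials r_uu, r_uv, r_vv. Take dot products:
  L(u, v) = r_uu · N̂ = 0,
  M(u, v) = r_uv · N̂ = 5/sqrt(25*u^2 + 25*v^2 + 1),
  N(u, v) = r_vv · N̂ = 0.
Evaluating at (u, v) = (-3, -4):
  L = 0, M = 5*sqrt(626)/626, N = 0.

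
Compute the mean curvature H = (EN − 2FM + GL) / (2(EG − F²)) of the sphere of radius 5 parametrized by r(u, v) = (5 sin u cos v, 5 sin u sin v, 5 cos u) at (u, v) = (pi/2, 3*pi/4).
H = -1/5

With E = 25, F = 0, G = 25*sin(u)^2, L = -5*sin(u)/Abs(sin(u)), M = 0, N = -5*sin(u)^3/Abs(sin(u)), assemble
  H = (EN − 2FM + GL) / (2(EG − F²)) = -sin(u)/(5*Abs(sin(u))).
At (u, v) = (pi/2, 3*pi/4): H = -1/5.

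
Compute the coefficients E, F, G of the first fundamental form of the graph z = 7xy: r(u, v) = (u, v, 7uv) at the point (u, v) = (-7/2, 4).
E = 785;  F = -686;  G = 2405/4

Partials: r_u = (1, 0, 7*v), r_v = (0, 1, 7*u). As functions of (u, v):
  E = r_u · r_u = 49*v^2 + 1,
  F = r_u · r_v = 49*u*v,
  G = r_v · r_v = 49*u^2 + 1.
Evaluating at (u, v) = (-7/2, 4): E = 785, F = -686, G = 2405/4.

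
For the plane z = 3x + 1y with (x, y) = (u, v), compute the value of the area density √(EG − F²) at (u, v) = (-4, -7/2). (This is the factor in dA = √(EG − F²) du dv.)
√(EG − F²)|_{(-4, -7/2)} = sqrt(11)

E = 10, F = 3, G = 2, so EG − F² = 11. Taking the positive square root: √(EG − F²) = sqrt(11). At (u, v) = (-4, -7/2): sqrt(11).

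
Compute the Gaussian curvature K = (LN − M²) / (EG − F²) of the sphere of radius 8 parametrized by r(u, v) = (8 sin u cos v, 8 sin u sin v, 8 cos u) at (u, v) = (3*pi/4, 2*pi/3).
K = 1/64

Coefficients of the first fundamental form: E = 64, F = 0, G = 64*sin(u)^2.
Coefficients of the second fundamental form: L = -8*sin(u)/Abs(sin(u)), M = 0, N = -8*sin(u)^3/Abs(sin(u)).
Assemble K = (LN − M²)/(EG − F²) = 1/64. At (u, v) = (3*pi/4, 2*pi/3): K = 1/64.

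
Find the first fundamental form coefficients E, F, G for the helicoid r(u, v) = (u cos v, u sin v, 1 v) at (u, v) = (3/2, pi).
E = 1;  F = 0;  G = 13/4

Partials: r_u = (cos(v), sin(v), 0), r_v = (-u*sin(v), u*cos(v), 1). As functions of (u, v):
  E = r_u · r_u = 1,
  F = r_u · r_v = 0,
  G = r_v · r_v = u^2 + 1.
Evaluating at (u, v) = (3/2, pi): E = 1, F = 0, G = 13/4.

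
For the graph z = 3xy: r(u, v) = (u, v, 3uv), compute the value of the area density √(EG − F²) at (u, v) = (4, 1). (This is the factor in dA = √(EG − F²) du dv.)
√(EG − F²)|_{(4, 1)} = sqrt(154)

E = 9*v^2 + 1, F = 9*u*v, G = 9*u^2 + 1, so EG − F² = 9*u^2 + 9*v^2 + 1. Taking the positive square root: √(EG − F²) = sqrt(9*u^2 + 9*v^2 + 1). At (u, v) = (4, 1): sqrt(154).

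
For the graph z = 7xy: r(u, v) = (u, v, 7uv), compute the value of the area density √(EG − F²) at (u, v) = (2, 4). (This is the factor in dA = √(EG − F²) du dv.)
√(EG − F²)|_{(2, 4)} = 3*sqrt(109)

E = 49*v^2 + 1, F = 49*u*v, G = 49*u^2 + 1, so EG − F² = 49*u^2 + 49*v^2 + 1. Taking the positive square root: √(EG − F²) = sqrt(49*u^2 + 49*v^2 + 1). At (u, v) = (2, 4): 3*sqrt(109).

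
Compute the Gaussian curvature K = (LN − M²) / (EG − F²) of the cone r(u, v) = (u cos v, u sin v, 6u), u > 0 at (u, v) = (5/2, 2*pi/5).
K = 0

Coefficients of the first fundamental form: E = 37, F = 0, G = u^2.
Coefficients of the second fundamental form: L = 0, M = 0, N = 6*sqrt(37)*u^2/(37*Abs(u)).
Assemble K = (LN − M²)/(EG − F²) = 0. At (u, v) = (5/2, 2*pi/5): K = 0.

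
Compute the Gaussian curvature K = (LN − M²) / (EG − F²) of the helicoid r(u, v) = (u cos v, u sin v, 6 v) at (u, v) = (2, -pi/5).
K = -9/400

Coefficients of the first fundamental form: E = 1, F = 0, G = u^2 + 36.
Coefficients of the second fundamental form: L = 0, M = -6/sqrt(u^2 + 36), N = 0.
Assemble K = (LN − M²)/(EG − F²) = -36/(u^2 + 36)^2. At (u, v) = (2, -pi/5): K = -9/400.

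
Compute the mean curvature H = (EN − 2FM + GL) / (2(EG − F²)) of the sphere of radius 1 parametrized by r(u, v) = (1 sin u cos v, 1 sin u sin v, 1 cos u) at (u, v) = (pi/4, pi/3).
H = -1

With E = 1, F = 0, G = sin(u)^2, L = -sin(u)/Abs(sin(u)), M = 0, N = -sin(u)^3/Abs(sin(u)), assemble
  H = (EN − 2FM + GL) / (2(EG − F²)) = -sin(u)/Abs(sin(u)).
At (u, v) = (pi/4, pi/3): H = -1.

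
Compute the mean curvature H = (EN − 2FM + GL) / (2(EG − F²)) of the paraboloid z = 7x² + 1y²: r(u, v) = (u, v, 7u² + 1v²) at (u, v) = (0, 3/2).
H = 71*sqrt(10)/100

With E = 196*u^2 + 1, F = 28*u*v, G = 4*v^2 + 1, L = 14/sqrt(196*u^2 + 4*v^2 + 1), M = 0, N = 2/sqrt(196*u^2 + 4*v^2 + 1), assemble
  H = (EN − 2FM + GL) / (2(EG − F²)) = 4*(49*u^2 + 7*v^2 + 2)/(196*u^2 + 4*v^2 + 1)^(3/2).
At (u, v) = (0, 3/2): H = 71*sqrt(10)/100.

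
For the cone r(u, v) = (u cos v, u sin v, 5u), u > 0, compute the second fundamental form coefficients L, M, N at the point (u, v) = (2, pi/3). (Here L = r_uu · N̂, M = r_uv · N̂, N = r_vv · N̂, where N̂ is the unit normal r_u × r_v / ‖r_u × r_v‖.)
L = 0;  M = 0;  N = 5*sqrt(26)/13

Compute the unit normal N̂(u, v) = (-5*sqrt(26)*u*cos(v)/(26*Abs(u)), -5*sqrt(26)*u*sin(v)/(26*Abs(u)), sqrt(26)*u/(26*Abs(u))), and the second partials r_uu, r_uv, r_vv. Take dot products:
  L(u, v) = r_uu · N̂ = 0,
  M(u, v) = r_uv · N̂ = 0,
  N(u, v) = r_vv · N̂ = 5*sqrt(26)*u^2/(26*Abs(u)).
Evaluating at (u, v) = (2, pi/3):
  L = 0, M = 0, N = 5*sqrt(26)/13.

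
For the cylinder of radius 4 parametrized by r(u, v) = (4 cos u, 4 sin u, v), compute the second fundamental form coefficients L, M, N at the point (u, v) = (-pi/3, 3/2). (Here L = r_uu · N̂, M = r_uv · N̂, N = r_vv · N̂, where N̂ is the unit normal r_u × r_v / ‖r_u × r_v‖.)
L = -4;  M = 0;  N = 0

Compute the unit normal N̂(u, v) = (cos(u), sin(u), 0), and the second partials r_uu, r_uv, r_vv. Take dot products:
  L(u, v) = r_uu · N̂ = -4,
  M(u, v) = r_uv · N̂ = 0,
  N(u, v) = r_vv · N̂ = 0.
Evaluating at (u, v) = (-pi/3, 3/2):
  L = -4, M = 0, N = 0.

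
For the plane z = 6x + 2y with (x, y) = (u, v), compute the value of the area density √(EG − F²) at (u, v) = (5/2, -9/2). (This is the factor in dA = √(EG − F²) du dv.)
√(EG − F²)|_{(5/2, -9/2)} = sqrt(41)

E = 37, F = 12, G = 5, so EG − F² = 41. Taking the positive square root: √(EG − F²) = sqrt(41). At (u, v) = (5/2, -9/2): sqrt(41).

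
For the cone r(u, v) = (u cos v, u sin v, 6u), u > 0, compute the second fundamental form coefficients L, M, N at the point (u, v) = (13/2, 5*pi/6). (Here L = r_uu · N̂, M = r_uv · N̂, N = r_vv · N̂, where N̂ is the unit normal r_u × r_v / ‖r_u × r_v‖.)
L = 0;  M = 0;  N = 39*sqrt(37)/37

Compute the unit normal N̂(u, v) = (-6*sqrt(37)*u*cos(v)/(37*Abs(u)), -6*sqrt(37)*u*sin(v)/(37*Abs(u)), sqrt(37)*u/(37*Abs(u))), and the second partials r_uu, r_uv, r_vv. Take dot products:
  L(u, v) = r_uu · N̂ = 0,
  M(u, v) = r_uv · N̂ = 0,
  N(u, v) = r_vv · N̂ = 6*sqrt(37)*u^2/(37*Abs(u)).
Evaluating at (u, v) = (13/2, 5*pi/6):
  L = 0, M = 0, N = 39*sqrt(37)/37.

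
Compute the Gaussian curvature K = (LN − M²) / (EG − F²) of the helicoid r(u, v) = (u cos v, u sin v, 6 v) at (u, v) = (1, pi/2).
K = -36/1369

Coefficients of the first fundamental form: E = 1, F = 0, G = u^2 + 36.
Coefficients of the second fundamental form: L = 0, M = -6/sqrt(u^2 + 36), N = 0.
Assemble K = (LN − M²)/(EG − F²) = -36/(u^2 + 36)^2. At (u, v) = (1, pi/2): K = -36/1369.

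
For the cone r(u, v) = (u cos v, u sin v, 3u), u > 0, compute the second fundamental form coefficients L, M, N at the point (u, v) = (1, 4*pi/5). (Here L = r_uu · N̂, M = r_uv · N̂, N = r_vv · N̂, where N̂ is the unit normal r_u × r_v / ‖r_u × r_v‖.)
L = 0;  M = 0;  N = 3*sqrt(10)/10

Compute the unit normal N̂(u, v) = (-3*sqrt(10)*u*cos(v)/(10*Abs(u)), -3*sqrt(10)*u*sin(v)/(10*Abs(u)), sqrt(10)*u/(10*Abs(u))), and the second partials r_uu, r_uv, r_vv. Take dot products:
  L(u, v) = r_uu · N̂ = 0,
  M(u, v) = r_uv · N̂ = 0,
  N(u, v) = r_vv · N̂ = 3*sqrt(10)*u^2/(10*Abs(u)).
Evaluating at (u, v) = (1, 4*pi/5):
  L = 0, M = 0, N = 3*sqrt(10)/10.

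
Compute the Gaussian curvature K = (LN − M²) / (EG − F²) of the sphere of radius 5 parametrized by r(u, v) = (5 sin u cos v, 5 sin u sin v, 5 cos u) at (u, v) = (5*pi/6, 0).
K = 1/25

Coefficients of the first fundamental form: E = 25, F = 0, G = 25*sin(u)^2.
Coefficients of the second fundamental form: L = -5*sin(u)/Abs(sin(u)), M = 0, N = -5*sin(u)^3/Abs(sin(u)).
Assemble K = (LN − M²)/(EG − F²) = 1/25. At (u, v) = (5*pi/6, 0): K = 1/25.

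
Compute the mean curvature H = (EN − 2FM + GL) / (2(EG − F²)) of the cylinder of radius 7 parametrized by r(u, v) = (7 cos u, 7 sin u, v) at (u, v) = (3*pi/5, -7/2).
H = -1/14

With E = 49, F = 0, G = 1, L = -7, M = 0, N = 0, assemble
  H = (EN − 2FM + GL) / (2(EG − F²)) = -1/14.
At (u, v) = (3*pi/5, -7/2): H = -1/14.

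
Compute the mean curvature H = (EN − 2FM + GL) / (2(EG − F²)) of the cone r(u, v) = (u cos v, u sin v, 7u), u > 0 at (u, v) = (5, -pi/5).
H = 7*sqrt(2)/100

With E = 50, F = 0, G = u^2, L = 0, M = 0, N = 7*sqrt(2)*u^2/(10*Abs(u)), assemble
  H = (EN − 2FM + GL) / (2(EG − F²)) = 7*sqrt(2)/(20*Abs(u)).
At (u, v) = (5, -pi/5): H = 7*sqrt(2)/100.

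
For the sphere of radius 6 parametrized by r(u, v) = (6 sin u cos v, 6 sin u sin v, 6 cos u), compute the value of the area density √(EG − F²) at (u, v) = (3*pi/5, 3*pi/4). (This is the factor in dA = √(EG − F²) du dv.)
√(EG − F²)|_{(3*pi/5, 3*pi/4)} = 9*sqrt(2*sqrt(5) + 10)

E = 36, F = 0, G = 36*sin(u)^2, so EG − F² = 1296*sin(u)^2. Taking the positive square root: √(EG − F²) = 36*Abs(sin(u)). At (u, v) = (3*pi/5, 3*pi/4): 9*sqrt(2*sqrt(5) + 10).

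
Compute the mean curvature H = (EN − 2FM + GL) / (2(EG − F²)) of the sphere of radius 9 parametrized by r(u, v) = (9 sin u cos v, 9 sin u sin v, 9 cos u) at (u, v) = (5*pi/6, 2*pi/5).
H = -1/9

With E = 81, F = 0, G = 81*sin(u)^2, L = -9*sin(u)/Abs(sin(u)), M = 0, N = -9*sin(u)^3/Abs(sin(u)), assemble
  H = (EN − 2FM + GL) / (2(EG − F²)) = -sin(u)/(9*Abs(sin(u))).
At (u, v) = (5*pi/6, 2*pi/5): H = -1/9.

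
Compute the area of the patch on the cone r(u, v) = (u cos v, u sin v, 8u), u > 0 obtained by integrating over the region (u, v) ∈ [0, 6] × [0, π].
Area = 18*sqrt(65)*pi

Area = ∫∫ √(EG − F²) du dv with √(EG − F²) = sqrt(65)*Abs(u). Integrating over [0, 6] × [0, π] gives 18*sqrt(65)*pi.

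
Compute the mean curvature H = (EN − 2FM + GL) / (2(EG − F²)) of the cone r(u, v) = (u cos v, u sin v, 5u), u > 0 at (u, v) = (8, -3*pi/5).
H = 5*sqrt(26)/416

With E = 26, F = 0, G = u^2, L = 0, M = 0, N = 5*sqrt(26)*u^2/(26*Abs(u)), assemble
  H = (EN − 2FM + GL) / (2(EG − F²)) = 5*sqrt(26)/(52*Abs(u)).
At (u, v) = (8, -3*pi/5): H = 5*sqrt(26)/416.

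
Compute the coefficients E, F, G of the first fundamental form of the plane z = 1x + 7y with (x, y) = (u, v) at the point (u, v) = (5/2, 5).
E = 2;  F = 7;  G = 50

Partials: r_u = (1, 0, 1), r_v = (0, 1, 7). As functions of (u, v):
  E = r_u · r_u = 2,
  F = r_u · r_v = 7,
  G = r_v · r_v = 50.
Evaluating at (u, v) = (5/2, 5): E = 2, F = 7, G = 50.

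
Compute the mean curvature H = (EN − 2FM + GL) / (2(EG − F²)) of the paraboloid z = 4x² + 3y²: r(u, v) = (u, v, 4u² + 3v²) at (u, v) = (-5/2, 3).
H = 2503*sqrt(29)/105125

With E = 64*u^2 + 1, F = 48*u*v, G = 36*v^2 + 1, L = 8/sqrt(64*u^2 + 36*v^2 + 1), M = 0, N = 6/sqrt(64*u^2 + 36*v^2 + 1), assemble
  H = (EN − 2FM + GL) / (2(EG − F²)) = (192*u^2 + 144*v^2 + 7)/(64*u^2 + 36*v^2 + 1)^(3/2).
At (u, v) = (-5/2, 3): H = 2503*sqrt(29)/105125.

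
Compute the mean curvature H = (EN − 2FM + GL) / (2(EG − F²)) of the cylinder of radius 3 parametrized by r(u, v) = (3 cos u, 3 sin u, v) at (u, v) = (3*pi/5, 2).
H = -1/6

With E = 9, F = 0, G = 1, L = -3, M = 0, N = 0, assemble
  H = (EN − 2FM + GL) / (2(EG − F²)) = -1/6.
At (u, v) = (3*pi/5, 2): H = -1/6.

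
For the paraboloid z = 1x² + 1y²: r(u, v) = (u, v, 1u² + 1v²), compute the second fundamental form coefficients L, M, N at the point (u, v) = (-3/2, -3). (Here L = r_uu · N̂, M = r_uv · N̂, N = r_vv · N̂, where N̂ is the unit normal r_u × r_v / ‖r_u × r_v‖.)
L = sqrt(46)/23;  M = 0;  N = sqrt(46)/23

Compute the unit normal N̂(u, v) = (-2*u/sqrt(4*u^2 + 4*v^2 + 1), -2*v/sqrt(4*u^2 + 4*v^2 + 1), 1/sqrt(4*u^2 + 4*v^2 + 1)), and the second partials r_uu, r_uv, r_vv. Take dot products:
  L(u, v) = r_uu · N̂ = 2/sqrt(4*u^2 + 4*v^2 + 1),
  M(u, v) = r_uv · N̂ = 0,
  N(u, v) = r_vv · N̂ = 2/sqrt(4*u^2 + 4*v^2 + 1).
Evaluating at (u, v) = (-3/2, -3):
  L = sqrt(46)/23, M = 0, N = sqrt(46)/23.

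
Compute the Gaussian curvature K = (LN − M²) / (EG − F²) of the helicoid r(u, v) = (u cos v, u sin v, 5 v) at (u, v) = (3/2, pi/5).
K = -400/11881

Coefficients of the first fundamental form: E = 1, F = 0, G = u^2 + 25.
Coefficients of the second fundamental form: L = 0, M = -5/sqrt(u^2 + 25), N = 0.
Assemble K = (LN − M²)/(EG − F²) = -25/(u^2 + 25)^2. At (u, v) = (3/2, pi/5): K = -400/11881.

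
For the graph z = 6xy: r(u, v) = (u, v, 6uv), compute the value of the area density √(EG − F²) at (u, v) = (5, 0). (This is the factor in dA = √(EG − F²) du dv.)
√(EG − F²)|_{(5, 0)} = sqrt(901)

E = 36*v^2 + 1, F = 36*u*v, G = 36*u^2 + 1, so EG − F² = 36*u^2 + 36*v^2 + 1. Taking the positive square root: √(EG − F²) = sqrt(36*u^2 + 36*v^2 + 1). At (u, v) = (5, 0): sqrt(901).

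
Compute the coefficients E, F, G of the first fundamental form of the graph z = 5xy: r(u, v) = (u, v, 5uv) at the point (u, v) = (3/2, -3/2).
E = 229/4;  F = -225/4;  G = 229/4

Partials: r_u = (1, 0, 5*v), r_v = (0, 1, 5*u). As functions of (u, v):
  E = r_u · r_u = 25*v^2 + 1,
  F = r_u · r_v = 25*u*v,
  G = r_v · r_v = 25*u^2 + 1.
Evaluating at (u, v) = (3/2, -3/2): E = 229/4, F = -225/4, G = 229/4.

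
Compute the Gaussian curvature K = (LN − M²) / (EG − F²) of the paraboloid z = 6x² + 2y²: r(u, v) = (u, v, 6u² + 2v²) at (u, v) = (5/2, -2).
K = 48/931225

Coefficients of the first fundamental form: E = 144*u^2 + 1, F = 48*u*v, G = 16*v^2 + 1.
Coefficients of the second fundamental form: L = 12/sqrt(144*u^2 + 16*v^2 + 1), M = 0, N = 4/sqrt(144*u^2 + 16*v^2 + 1).
Assemble K = (LN − M²)/(EG − F²) = 48/(20736*u^4 + 4608*u^2*v^2 + 288*u^2 + 256*v^4 + 32*v^2 + 1). At (u, v) = (5/2, -2): K = 48/931225.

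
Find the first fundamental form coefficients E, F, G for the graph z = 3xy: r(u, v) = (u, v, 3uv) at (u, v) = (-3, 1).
E = 10;  F = -27;  G = 82

Partials: r_u = (1, 0, 3*v), r_v = (0, 1, 3*u). As functions of (u, v):
  E = r_u · r_u = 9*v^2 + 1,
  F = r_u · r_v = 9*u*v,
  G = r_v · r_v = 9*u^2 + 1.
Evaluating at (u, v) = (-3, 1): E = 10, F = -27, G = 82.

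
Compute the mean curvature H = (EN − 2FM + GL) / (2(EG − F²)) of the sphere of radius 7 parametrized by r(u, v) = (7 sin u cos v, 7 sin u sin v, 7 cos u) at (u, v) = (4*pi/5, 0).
H = -1/7

With E = 49, F = 0, G = 49*sin(u)^2, L = -7*sin(u)/Abs(sin(u)), M = 0, N = -7*sin(u)^3/Abs(sin(u)), assemble
  H = (EN − 2FM + GL) / (2(EG − F²)) = -sin(u)/(7*Abs(sin(u))).
At (u, v) = (4*pi/5, 0): H = -1/7.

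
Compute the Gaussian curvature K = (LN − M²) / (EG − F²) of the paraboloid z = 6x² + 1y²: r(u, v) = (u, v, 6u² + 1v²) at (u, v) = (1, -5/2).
K = 6/7225

Coefficients of the first fundamental form: E = 144*u^2 + 1, F = 24*u*v, G = 4*v^2 + 1.
Coefficients of the second fundamental form: L = 12/sqrt(144*u^2 + 4*v^2 + 1), M = 0, N = 2/sqrt(144*u^2 + 4*v^2 + 1).
Assemble K = (LN − M²)/(EG − F²) = 24/(20736*u^4 + 1152*u^2*v^2 + 288*u^2 + 16*v^4 + 8*v^2 + 1). At (u, v) = (1, -5/2): K = 6/7225.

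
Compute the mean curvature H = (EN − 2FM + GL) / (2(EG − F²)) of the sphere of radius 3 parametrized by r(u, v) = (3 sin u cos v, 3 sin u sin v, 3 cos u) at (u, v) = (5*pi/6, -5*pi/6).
H = -1/3

With E = 9, F = 0, G = 9*sin(u)^2, L = -3*sin(u)/Abs(sin(u)), M = 0, N = -3*sin(u)^3/Abs(sin(u)), assemble
  H = (EN − 2FM + GL) / (2(EG − F²)) = -sin(u)/(3*Abs(sin(u))).
At (u, v) = (5*pi/6, -5*pi/6): H = -1/3.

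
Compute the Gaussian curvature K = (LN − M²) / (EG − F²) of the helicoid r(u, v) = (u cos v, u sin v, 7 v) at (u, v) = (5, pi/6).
K = -49/5476

Coefficients of the first fundamental form: E = 1, F = 0, G = u^2 + 49.
Coefficients of the second fundamental form: L = 0, M = -7/sqrt(u^2 + 49), N = 0.
Assemble K = (LN − M²)/(EG − F²) = -49/(u^2 + 49)^2. At (u, v) = (5, pi/6): K = -49/5476.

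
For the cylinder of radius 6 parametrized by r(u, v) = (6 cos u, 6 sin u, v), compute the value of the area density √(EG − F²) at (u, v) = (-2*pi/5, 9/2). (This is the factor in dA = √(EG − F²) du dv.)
√(EG − F²)|_{(-2*pi/5, 9/2)} = 6

E = 36, F = 0, G = 1, so EG − F² = 36. Taking the positive square root: √(EG − F²) = 6. At (u, v) = (-2*pi/5, 9/2): 6.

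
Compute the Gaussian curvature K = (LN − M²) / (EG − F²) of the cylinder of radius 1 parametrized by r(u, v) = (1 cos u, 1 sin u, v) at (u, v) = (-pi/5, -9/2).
K = 0

Coefficients of the first fundamental form: E = 1, F = 0, G = 1.
Coefficients of the second fundamental form: L = -1, M = 0, N = 0.
Assemble K = (LN − M²)/(EG − F²) = 0. At (u, v) = (-pi/5, -9/2): K = 0.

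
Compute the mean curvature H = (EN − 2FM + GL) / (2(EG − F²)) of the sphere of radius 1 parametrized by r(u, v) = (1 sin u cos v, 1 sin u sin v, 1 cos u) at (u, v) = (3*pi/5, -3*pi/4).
H = -1

With E = 1, F = 0, G = sin(u)^2, L = -sin(u)/Abs(sin(u)), M = 0, N = -sin(u)^3/Abs(sin(u)), assemble
  H = (EN − 2FM + GL) / (2(EG − F²)) = -sin(u)/Abs(sin(u)).
At (u, v) = (3*pi/5, -3*pi/4): H = -1.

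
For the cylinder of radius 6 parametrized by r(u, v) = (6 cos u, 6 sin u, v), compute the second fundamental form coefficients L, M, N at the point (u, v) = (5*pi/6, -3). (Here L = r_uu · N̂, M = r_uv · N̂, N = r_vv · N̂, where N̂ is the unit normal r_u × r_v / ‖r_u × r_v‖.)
L = -6;  M = 0;  N = 0

Compute the unit normal N̂(u, v) = (cos(u), sin(u), 0), and the second partials r_uu, r_uv, r_vv. Take dot products:
  L(u, v) = r_uu · N̂ = -6,
  M(u, v) = r_uv · N̂ = 0,
  N(u, v) = r_vv · N̂ = 0.
Evaluating at (u, v) = (5*pi/6, -3):
  L = -6, M = 0, N = 0.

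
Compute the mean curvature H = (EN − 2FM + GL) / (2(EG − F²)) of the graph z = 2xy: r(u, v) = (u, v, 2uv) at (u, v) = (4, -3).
H = 96*sqrt(101)/10201

With E = 4*v^2 + 1, F = 4*u*v, G = 4*u^2 + 1, L = 0, M = 2/sqrt(4*u^2 + 4*v^2 + 1), N = 0, assemble
  H = (EN − 2FM + GL) / (2(EG − F²)) = -8*u*v/(4*u^2 + 4*v^2 + 1)^(3/2).
At (u, v) = (4, -3): H = 96*sqrt(101)/10201.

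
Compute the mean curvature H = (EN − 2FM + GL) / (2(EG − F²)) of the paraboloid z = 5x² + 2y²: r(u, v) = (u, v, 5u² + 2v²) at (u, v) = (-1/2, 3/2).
H = 237*sqrt(62)/3844

With E = 100*u^2 + 1, F = 40*u*v, G = 16*v^2 + 1, L = 10/sqrt(100*u^2 + 16*v^2 + 1), M = 0, N = 4/sqrt(100*u^2 + 16*v^2 + 1), assemble
  H = (EN − 2FM + GL) / (2(EG − F²)) = (200*u^2 + 80*v^2 + 7)/(100*u^2 + 16*v^2 + 1)^(3/2).
At (u, v) = (-1/2, 3/2): H = 237*sqrt(62)/3844.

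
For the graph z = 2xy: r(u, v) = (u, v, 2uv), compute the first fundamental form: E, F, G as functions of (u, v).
E = 4*v^2 + 1;  F = 4*u*v;  G = 4*u^2 + 1

Compute partials: r_u = (1, 0, 2*v), r_v = (0, 1, 2*u). Then
  E = r_u · r_u = 4*v^2 + 1,
  F = r_u · r_v = 4*u*v,
  G = r_v · r_v = 4*u^2 + 1.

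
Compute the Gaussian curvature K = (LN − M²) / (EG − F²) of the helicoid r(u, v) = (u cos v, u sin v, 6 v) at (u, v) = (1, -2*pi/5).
K = -36/1369

Coefficients of the first fundamental form: E = 1, F = 0, G = u^2 + 36.
Coefficients of the second fundamental form: L = 0, M = -6/sqrt(u^2 + 36), N = 0.
Assemble K = (LN − M²)/(EG − F²) = -36/(u^2 + 36)^2. At (u, v) = (1, -2*pi/5): K = -36/1369.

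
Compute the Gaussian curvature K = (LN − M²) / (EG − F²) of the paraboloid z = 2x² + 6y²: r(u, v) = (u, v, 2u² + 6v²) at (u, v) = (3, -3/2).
K = 48/219961

Coefficients of the first fundamental form: E = 16*u^2 + 1, F = 48*u*v, G = 144*v^2 + 1.
Coefficients of the second fundamental form: L = 4/sqrt(16*u^2 + 144*v^2 + 1), M = 0, N = 12/sqrt(16*u^2 + 144*v^2 + 1).
Assemble K = (LN − M²)/(EG − F²) = 48/(256*u^4 + 4608*u^2*v^2 + 32*u^2 + 20736*v^4 + 288*v^2 + 1). At (u, v) = (3, -3/2): K = 48/219961.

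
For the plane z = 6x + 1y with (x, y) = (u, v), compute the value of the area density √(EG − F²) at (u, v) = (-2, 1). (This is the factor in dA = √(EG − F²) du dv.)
√(EG − F²)|_{(-2, 1)} = sqrt(38)

E = 37, F = 6, G = 2, so EG − F² = 38. Taking the positive square root: √(EG − F²) = sqrt(38). At (u, v) = (-2, 1): sqrt(38).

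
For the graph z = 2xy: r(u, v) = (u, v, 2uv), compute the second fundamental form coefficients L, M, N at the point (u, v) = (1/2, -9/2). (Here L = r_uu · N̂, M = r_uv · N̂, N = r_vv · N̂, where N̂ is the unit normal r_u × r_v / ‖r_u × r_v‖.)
L = 0;  M = 2*sqrt(83)/83;  N = 0

Compute the unit normal N̂(u, v) = (-2*v/sqrt(4*u^2 + 4*v^2 + 1), -2*u/sqrt(4*u^2 + 4*v^2 + 1), 1/sqrt(4*u^2 + 4*v^2 + 1)), and the second partials r_uu, r_uv, r_vv. Take dot products:
  L(u, v) = r_uu · N̂ = 0,
  M(u, v) = r_uv · N̂ = 2/sqrt(4*u^2 + 4*v^2 + 1),
  N(u, v) = r_vv · N̂ = 0.
Evaluating at (u, v) = (1/2, -9/2):
  L = 0, M = 2*sqrt(83)/83, N = 0.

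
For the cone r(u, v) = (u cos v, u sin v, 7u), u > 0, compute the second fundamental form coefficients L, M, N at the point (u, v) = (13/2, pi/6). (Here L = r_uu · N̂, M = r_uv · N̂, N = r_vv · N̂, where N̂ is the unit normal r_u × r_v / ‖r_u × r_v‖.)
L = 0;  M = 0;  N = 91*sqrt(2)/20

Compute the unit normal N̂(u, v) = (-7*sqrt(2)*u*cos(v)/(10*Abs(u)), -7*sqrt(2)*u*sin(v)/(10*Abs(u)), sqrt(2)*u/(10*Abs(u))), and the second partials r_uu, r_uv, r_vv. Take dot products:
  L(u, v) = r_uu · N̂ = 0,
  M(u, v) = r_uv · N̂ = 0,
  N(u, v) = r_vv · N̂ = 7*sqrt(2)*u^2/(10*Abs(u)).
Evaluating at (u, v) = (13/2, pi/6):
  L = 0, M = 0, N = 91*sqrt(2)/20.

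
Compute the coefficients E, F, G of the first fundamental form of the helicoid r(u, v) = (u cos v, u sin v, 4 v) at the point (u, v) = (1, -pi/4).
E = 1;  F = 0;  G = 17

Partials: r_u = (cos(v), sin(v), 0), r_v = (-u*sin(v), u*cos(v), 4). As functions of (u, v):
  E = r_u · r_u = 1,
  F = r_u · r_v = 0,
  G = r_v · r_v = u^2 + 16.
Evaluating at (u, v) = (1, -pi/4): E = 1, F = 0, G = 17.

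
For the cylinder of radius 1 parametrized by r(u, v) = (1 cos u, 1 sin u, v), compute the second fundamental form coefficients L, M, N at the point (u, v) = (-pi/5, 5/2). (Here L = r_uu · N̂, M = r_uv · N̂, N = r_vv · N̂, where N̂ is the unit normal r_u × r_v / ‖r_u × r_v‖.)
L = -1;  M = 0;  N = 0

Compute the unit normal N̂(u, v) = (cos(u), sin(u), 0), and the second partials r_uu, r_uv, r_vv. Take dot products:
  L(u, v) = r_uu · N̂ = -1,
  M(u, v) = r_uv · N̂ = 0,
  N(u, v) = r_vv · N̂ = 0.
Evaluating at (u, v) = (-pi/5, 5/2):
  L = -1, M = 0, N = 0.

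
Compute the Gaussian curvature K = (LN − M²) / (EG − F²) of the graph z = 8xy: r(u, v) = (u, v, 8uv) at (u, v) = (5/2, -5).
K = -64/4004001

Coefficients of the first fundamental form: E = 64*v^2 + 1, F = 64*u*v, G = 64*u^2 + 1.
Coefficients of the second fundamental form: L = 0, M = 8/sqrt(64*u^2 + 64*v^2 + 1), N = 0.
Assemble K = (LN − M²)/(EG − F²) = -64/(4096*u^4 + 8192*u^2*v^2 + 128*u^2 + 4096*v^4 + 128*v^2 + 1). At (u, v) = (5/2, -5): K = -64/4004001.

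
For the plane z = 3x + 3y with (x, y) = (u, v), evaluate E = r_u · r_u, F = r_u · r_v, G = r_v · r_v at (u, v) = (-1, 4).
E = 10;  F = 9;  G = 10

Partials: r_u = (1, 0, 3), r_v = (0, 1, 3). As functions of (u, v):
  E = r_u · r_u = 10,
  F = r_u · r_v = 9,
  G = r_v · r_v = 10.
Evaluating at (u, v) = (-1, 4): E = 10, F = 9, G = 10.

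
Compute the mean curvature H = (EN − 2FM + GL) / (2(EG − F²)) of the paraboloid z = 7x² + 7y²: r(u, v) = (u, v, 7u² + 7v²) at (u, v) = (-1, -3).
H = 13734*sqrt(1961)/3845521

With E = 196*u^2 + 1, F = 196*u*v, G = 196*v^2 + 1, L = 14/sqrt(196*u^2 + 196*v^2 + 1), M = 0, N = 14/sqrt(196*u^2 + 196*v^2 + 1), assemble
  H = (EN − 2FM + GL) / (2(EG − F²)) = 14*(98*u^2 + 98*v^2 + 1)/(196*u^2 + 196*v^2 + 1)^(3/2).
At (u, v) = (-1, -3): H = 13734*sqrt(1961)/3845521.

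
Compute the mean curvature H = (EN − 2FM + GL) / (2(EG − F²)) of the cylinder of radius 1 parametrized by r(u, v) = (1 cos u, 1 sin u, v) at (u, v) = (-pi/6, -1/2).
H = -1/2

With E = 1, F = 0, G = 1, L = -1, M = 0, N = 0, assemble
  H = (EN − 2FM + GL) / (2(EG − F²)) = -1/2.
At (u, v) = (-pi/6, -1/2): H = -1/2.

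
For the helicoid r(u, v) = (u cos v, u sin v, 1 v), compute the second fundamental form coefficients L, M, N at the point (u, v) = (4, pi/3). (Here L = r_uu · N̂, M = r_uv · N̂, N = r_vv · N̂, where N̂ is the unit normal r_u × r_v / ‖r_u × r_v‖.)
L = 0;  M = -sqrt(17)/17;  N = 0

Compute the unit normal N̂(u, v) = (sin(v)/sqrt(u^2 + 1), -cos(v)/sqrt(u^2 + 1), u/sqrt(u^2 + 1)), and the second partials r_uu, r_uv, r_vv. Take dot products:
  L(u, v) = r_uu · N̂ = 0,
  M(u, v) = r_uv · N̂ = -1/sqrt(u^2 + 1),
  N(u, v) = r_vv · N̂ = 0.
Evaluating at (u, v) = (4, pi/3):
  L = 0, M = -sqrt(17)/17, N = 0.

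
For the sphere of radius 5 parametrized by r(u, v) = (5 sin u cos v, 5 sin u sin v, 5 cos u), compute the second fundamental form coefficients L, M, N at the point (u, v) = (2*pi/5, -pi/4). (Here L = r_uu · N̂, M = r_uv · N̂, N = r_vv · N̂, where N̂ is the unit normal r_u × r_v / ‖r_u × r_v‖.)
L = -5;  M = 0;  N = -25/8 - 5*sqrt(5)/8

Compute the unit normal N̂(u, v) = (sin(u)^2*cos(v)/Abs(sin(u)), sin(u)^2*sin(v)/Abs(sin(u)), sin(2*u)/(2*Abs(sin(u)))), and the second partials r_uu, r_uv, r_vv. Take dot products:
  L(u, v) = r_uu · N̂ = -5*sin(u)/Abs(sin(u)),
  M(u, v) = r_uv · N̂ = 0,
  N(u, v) = r_vv · N̂ = -5*sin(u)^3/Abs(sin(u)).
Evaluating at (u, v) = (2*pi/5, -pi/4):
  L = -5, M = 0, N = -25/8 - 5*sqrt(5)/8.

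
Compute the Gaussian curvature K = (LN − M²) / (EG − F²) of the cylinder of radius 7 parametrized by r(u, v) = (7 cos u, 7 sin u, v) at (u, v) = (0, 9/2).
K = 0

Coefficients of the first fundamental form: E = 49, F = 0, G = 1.
Coefficients of the second fundamental form: L = -7, M = 0, N = 0.
Assemble K = (LN − M²)/(EG − F²) = 0. At (u, v) = (0, 9/2): K = 0.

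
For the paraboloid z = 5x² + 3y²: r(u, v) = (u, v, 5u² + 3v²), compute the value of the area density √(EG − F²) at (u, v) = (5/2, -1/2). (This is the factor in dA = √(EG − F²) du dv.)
√(EG − F²)|_{(5/2, -1/2)} = sqrt(635)

E = 100*u^2 + 1, F = 60*u*v, G = 36*v^2 + 1, so EG − F² = 100*u^2 + 36*v^2 + 1. Taking the positive square root: √(EG − F²) = sqrt(100*u^2 + 36*v^2 + 1). At (u, v) = (5/2, -1/2): sqrt(635).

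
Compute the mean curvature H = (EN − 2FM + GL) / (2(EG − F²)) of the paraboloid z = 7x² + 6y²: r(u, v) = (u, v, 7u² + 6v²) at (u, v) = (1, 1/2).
H = 1441*sqrt(233)/54289

With E = 196*u^2 + 1, F = 168*u*v, G = 144*v^2 + 1, L = 14/sqrt(196*u^2 + 144*v^2 + 1), M = 0, N = 12/sqrt(196*u^2 + 144*v^2 + 1), assemble
  H = (EN − 2FM + GL) / (2(EG − F²)) = (1176*u^2 + 1008*v^2 + 13)/(196*u^2 + 144*v^2 + 1)^(3/2).
At (u, v) = (1, 1/2): H = 1441*sqrt(233)/54289.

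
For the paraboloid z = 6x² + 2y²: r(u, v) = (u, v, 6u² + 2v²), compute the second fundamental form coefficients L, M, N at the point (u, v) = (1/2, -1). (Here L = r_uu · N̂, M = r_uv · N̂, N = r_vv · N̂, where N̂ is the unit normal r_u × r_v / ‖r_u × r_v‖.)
L = 12*sqrt(53)/53;  M = 0;  N = 4*sqrt(53)/53

Compute the unit normal N̂(u, v) = (-12*u/sqrt(144*u^2 + 16*v^2 + 1), -4*v/sqrt(144*u^2 + 16*v^2 + 1), 1/sqrt(144*u^2 + 16*v^2 + 1)), and the second partials r_uu, r_uv, r_vv. Take dot products:
  L(u, v) = r_uu · N̂ = 12/sqrt(144*u^2 + 16*v^2 + 1),
  M(u, v) = r_uv · N̂ = 0,
  N(u, v) = r_vv · N̂ = 4/sqrt(144*u^2 + 16*v^2 + 1).
Evaluating at (u, v) = (1/2, -1):
  L = 12*sqrt(53)/53, M = 0, N = 4*sqrt(53)/53.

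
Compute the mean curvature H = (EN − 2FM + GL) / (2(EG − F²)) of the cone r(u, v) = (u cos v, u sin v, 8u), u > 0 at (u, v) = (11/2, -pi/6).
H = 8*sqrt(65)/715

With E = 65, F = 0, G = u^2, L = 0, M = 0, N = 8*sqrt(65)*u^2/(65*Abs(u)), assemble
  H = (EN − 2FM + GL) / (2(EG − F²)) = 4*sqrt(65)/(65*Abs(u)).
At (u, v) = (11/2, -pi/6): H = 8*sqrt(65)/715.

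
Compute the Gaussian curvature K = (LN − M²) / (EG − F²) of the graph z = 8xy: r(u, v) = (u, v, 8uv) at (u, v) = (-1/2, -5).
K = -64/2614689

Coefficients of the first fundamental form: E = 64*v^2 + 1, F = 64*u*v, G = 64*u^2 + 1.
Coefficients of the second fundamental form: L = 0, M = 8/sqrt(64*u^2 + 64*v^2 + 1), N = 0.
Assemble K = (LN − M²)/(EG − F²) = -64/(4096*u^4 + 8192*u^2*v^2 + 128*u^2 + 4096*v^4 + 128*v^2 + 1). At (u, v) = (-1/2, -5): K = -64/2614689.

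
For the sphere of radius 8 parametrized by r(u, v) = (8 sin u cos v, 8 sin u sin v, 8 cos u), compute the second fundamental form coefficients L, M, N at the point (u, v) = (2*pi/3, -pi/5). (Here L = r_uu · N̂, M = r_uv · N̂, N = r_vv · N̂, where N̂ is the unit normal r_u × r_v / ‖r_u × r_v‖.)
L = -8;  M = 0;  N = -6

Compute the unit normal N̂(u, v) = (sin(u)^2*cos(v)/Abs(sin(u)), sin(u)^2*sin(v)/Abs(sin(u)), sin(2*u)/(2*Abs(sin(u)))), and the second partials r_uu, r_uv, r_vv. Take dot products:
  L(u, v) = r_uu · N̂ = -8*sin(u)/Abs(sin(u)),
  M(u, v) = r_uv · N̂ = 0,
  N(u, v) = r_vv · N̂ = -8*sin(u)^3/Abs(sin(u)).
Evaluating at (u, v) = (2*pi/3, -pi/5):
  L = -8, M = 0, N = -6.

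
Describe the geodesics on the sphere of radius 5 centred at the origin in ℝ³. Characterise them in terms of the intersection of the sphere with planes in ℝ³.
Geodesics on the sphere of radius 5 are great circles — circles of radius 5 obtained as the intersection of the sphere with planes through the origin (the centre of the sphere).

A curve α(t) of nonzero constant speed on the sphere of radius 5 is a geodesic iff its acceleration α̈ is everywhere normal to the surface, i.e. parallel to the radial vector α(t). Then d/dt(α × α̇) = α̇ × α̇ + α × α̈ = 0, so α × α̇ is a constant vector n ≠ 0 and α(t) · n = 0 for all t: α lies in the plane through the origin with normal n. The intersection of that plane with the sphere is a circle of radius 5 (a great circle). Conversely, a great circle traversed at constant speed has centripetal acceleration pointing at the origin, hence normal to the sphere, so every great circle is a geodesic.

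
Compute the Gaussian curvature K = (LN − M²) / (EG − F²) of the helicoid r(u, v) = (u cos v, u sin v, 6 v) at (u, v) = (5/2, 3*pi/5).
K = -576/28561

Coefficients of the first fundamental form: E = 1, F = 0, G = u^2 + 36.
Coefficients of the second fundamental form: L = 0, M = -6/sqrt(u^2 + 36), N = 0.
Assemble K = (LN − M²)/(EG − F²) = -36/(u^2 + 36)^2. At (u, v) = (5/2, 3*pi/5): K = -576/28561.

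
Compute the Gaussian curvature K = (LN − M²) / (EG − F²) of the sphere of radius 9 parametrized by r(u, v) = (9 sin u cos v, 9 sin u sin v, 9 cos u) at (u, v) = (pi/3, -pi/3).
K = 1/81

Coefficients of the first fundamental form: E = 81, F = 0, G = 81*sin(u)^2.
Coefficients of the second fundamental form: L = -9*sin(u)/Abs(sin(u)), M = 0, N = -9*sin(u)^3/Abs(sin(u)).
Assemble K = (LN − M²)/(EG − F²) = 1/81. At (u, v) = (pi/3, -pi/3): K = 1/81.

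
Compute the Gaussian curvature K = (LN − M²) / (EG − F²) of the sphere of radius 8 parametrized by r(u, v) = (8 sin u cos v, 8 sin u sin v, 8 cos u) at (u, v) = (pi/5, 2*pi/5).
K = 1/64

Coefficients of the first fundamental form: E = 64, F = 0, G = 64*sin(u)^2.
Coefficients of the second fundamental form: L = -8*sin(u)/Abs(sin(u)), M = 0, N = -8*sin(u)^3/Abs(sin(u)).
Assemble K = (LN − M²)/(EG − F²) = 1/64. At (u, v) = (pi/5, 2*pi/5): K = 1/64.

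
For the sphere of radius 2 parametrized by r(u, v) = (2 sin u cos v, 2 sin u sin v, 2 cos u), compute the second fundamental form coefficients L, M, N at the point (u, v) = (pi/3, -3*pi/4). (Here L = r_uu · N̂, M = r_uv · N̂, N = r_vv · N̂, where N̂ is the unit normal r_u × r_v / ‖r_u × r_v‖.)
L = -2;  M = 0;  N = -3/2

Compute the unit normal N̂(u, v) = (sin(u)^2*cos(v)/Abs(sin(u)), sin(u)^2*sin(v)/Abs(sin(u)), sin(2*u)/(2*Abs(sin(u)))), and the second partials r_uu, r_uv, r_vv. Take dot products:
  L(u, v) = r_uu · N̂ = -2*sin(u)/Abs(sin(u)),
  M(u, v) = r_uv · N̂ = 0,
  N(u, v) = r_vv · N̂ = -2*sin(u)^3/Abs(sin(u)).
Evaluating at (u, v) = (pi/3, -3*pi/4):
  L = -2, M = 0, N = -3/2.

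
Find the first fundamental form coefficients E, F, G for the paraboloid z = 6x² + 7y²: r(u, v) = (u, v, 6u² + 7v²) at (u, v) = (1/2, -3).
E = 37;  F = -252;  G = 1765

Partials: r_u = (1, 0, 12*u), r_v = (0, 1, 14*v). As functions of (u, v):
  E = r_u · r_u = 144*u^2 + 1,
  F = r_u · r_v = 168*u*v,
  G = r_v · r_v = 196*v^2 + 1.
Evaluating at (u, v) = (1/2, -3): E = 37, F = -252, G = 1765.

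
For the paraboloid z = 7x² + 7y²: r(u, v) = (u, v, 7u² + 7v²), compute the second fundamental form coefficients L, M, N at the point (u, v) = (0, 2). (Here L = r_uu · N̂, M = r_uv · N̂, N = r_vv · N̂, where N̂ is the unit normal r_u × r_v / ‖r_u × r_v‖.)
L = 14*sqrt(785)/785;  M = 0;  N = 14*sqrt(785)/785

Compute the unit normal N̂(u, v) = (-14*u/sqrt(196*u^2 + 196*v^2 + 1), -14*v/sqrt(196*u^2 + 196*v^2 + 1), 1/sqrt(196*u^2 + 196*v^2 + 1)), and the second partials r_uu, r_uv, r_vv. Take dot products:
  L(u, v) = r_uu · N̂ = 14/sqrt(196*u^2 + 196*v^2 + 1),
  M(u, v) = r_uv · N̂ = 0,
  N(u, v) = r_vv · N̂ = 14/sqrt(196*u^2 + 196*v^2 + 1).
Evaluating at (u, v) = (0, 2):
  L = 14*sqrt(785)/785, M = 0, N = 14*sqrt(785)/785.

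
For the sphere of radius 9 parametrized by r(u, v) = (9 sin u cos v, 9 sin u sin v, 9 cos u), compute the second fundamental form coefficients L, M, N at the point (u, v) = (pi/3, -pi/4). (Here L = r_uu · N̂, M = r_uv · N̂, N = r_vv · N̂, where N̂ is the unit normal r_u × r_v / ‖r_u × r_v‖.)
L = -9;  M = 0;  N = -27/4

Compute the unit normal N̂(u, v) = (sin(u)^2*cos(v)/Abs(sin(u)), sin(u)^2*sin(v)/Abs(sin(u)), sin(2*u)/(2*Abs(sin(u)))), and the second partials r_uu, r_uv, r_vv. Take dot products:
  L(u, v) = r_uu · N̂ = -9*sin(u)/Abs(sin(u)),
  M(u, v) = r_uv · N̂ = 0,
  N(u, v) = r_vv · N̂ = -9*sin(u)^3/Abs(sin(u)).
Evaluating at (u, v) = (pi/3, -pi/4):
  L = -9, M = 0, N = -27/4.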